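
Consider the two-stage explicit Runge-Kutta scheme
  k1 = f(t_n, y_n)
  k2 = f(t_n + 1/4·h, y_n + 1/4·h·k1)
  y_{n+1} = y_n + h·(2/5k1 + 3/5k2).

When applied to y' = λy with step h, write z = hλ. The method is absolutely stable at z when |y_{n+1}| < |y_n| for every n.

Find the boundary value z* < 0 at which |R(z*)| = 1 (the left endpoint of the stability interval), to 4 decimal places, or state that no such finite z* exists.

z* = -6.6667.

Test eqn y'=λy, z=hλ:
  k1=λy_n ⇒ h·k1=z·y_n;  k2=λ(1+1/4z)y_n ⇒ h·k2=z(1+1/4z)y_n
  y_{n+1}/y_n = 1 + 2/5z + 3/5z(1+1/4z) = 1 + z + 3/20z²
  so R(z) = 1 + z + 3/20z².

Solve |R(x)|<1 on ℝ⁻.
x=-0.73: |R|=0.3499
R=1: x+3/20x²=0 ⇒ x=−20/3=-6.6667; min R=1−1/(4·3/20)=-0.6667>−1
Confirm numerically:
  x=-5.766: |R|=0.22101 <1
  x=-4.380: |R|=0.50234 <1
  x=-2.887: |R|=0.63678 <1
  x=-2.740: |R|=0.61386 <1
  x=-7.059: |R|=1.41542 >1
  x=-6.808: |R|=1.14433 >1
  x=-6.805: |R|=1.14120 >1
Interval (-6.6667, 0).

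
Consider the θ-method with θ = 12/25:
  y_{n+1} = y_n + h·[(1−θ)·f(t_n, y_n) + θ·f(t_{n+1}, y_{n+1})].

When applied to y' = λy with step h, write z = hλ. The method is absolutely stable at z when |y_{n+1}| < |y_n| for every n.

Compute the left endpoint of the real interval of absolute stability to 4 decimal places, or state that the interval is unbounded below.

Test eqn y'=λy, z=hλ:
  y_{n+1} = y_n + z·[13/25·y_n + 12/25·y_{n+1}] ⇒ (1 − 12/25z)y_{n+1} = (1 + 13/25z)y_n
  ⇒ R(z) = (1 + 13/25z)/(1 − 12/25z).

Solve |R(x)|<1 on ℝ⁻.
x=-1.1: |R|=0.2801
R=−1: 1+13/25x = −1+12/25x ⇒ -1/25x=2 ⇒ x=2/(-1/25)=-50.0000
Confirm numerically:
  x=-43.265: |R|=0.98762 <1
  x=-35.336: |R|=0.96734 <1
  x=-26.534: |R|=0.93167 <1
  x=-24.877: |R|=0.92235 <1
  x=-50.404: |R|=1.00064 >1
  x=-50.265: |R|=1.00042 >1
  x=-50.251: |R|=1.00040 >1
Stable set (-50.0000, 0).

z* = -50.0000.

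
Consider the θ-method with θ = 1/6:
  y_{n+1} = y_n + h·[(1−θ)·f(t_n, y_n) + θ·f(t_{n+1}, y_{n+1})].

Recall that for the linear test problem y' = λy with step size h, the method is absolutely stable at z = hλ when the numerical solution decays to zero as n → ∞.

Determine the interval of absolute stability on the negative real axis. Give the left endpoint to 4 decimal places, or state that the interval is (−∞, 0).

On y'=λy, z=hλ:
  y_{n+1} = y_n + z·[5/6·y_n + 1/6·y_{n+1}] ⇒ (1 − 1/6z)y_{n+1} = (1 + 5/6z)y_n
  Hence R(z) = (1 + 5/6z)/(1 − 1/6z).

Find x<0 with |R(x)|<1.
x=-0.9: |R|=0.2174
R=−1: 1+5/6x = −1+1/6x ⇒ -2/3x=2 ⇒ x=2/(-2/3)=-3.0000
Confirm numerically:
  x=-2.159: |R|=0.58769 <1
  x=-1.904: |R|=0.44534 <1
  x=-1.410: |R|=0.14170 <1
  x=-3.339: |R|=1.14520 >1
  x=-3.223: |R|=1.09671 >1
  x=-3.101: |R|=1.04439 >1
So |R|<1 on (-3.0000, 0).

(-3.0000, 0).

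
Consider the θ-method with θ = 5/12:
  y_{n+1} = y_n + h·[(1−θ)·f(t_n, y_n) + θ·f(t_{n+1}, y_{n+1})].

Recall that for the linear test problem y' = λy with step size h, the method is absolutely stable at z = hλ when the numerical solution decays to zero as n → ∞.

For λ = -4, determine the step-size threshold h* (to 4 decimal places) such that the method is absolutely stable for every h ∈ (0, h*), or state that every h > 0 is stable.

(-12.0000,0); λ=-4 ⇒ h* = (12)/4 = 3.0000.

With y'=λy (z=hλ):
  y_{n+1} = y_n + z·[7/12·y_n + 5/12·y_{n+1}] ⇒ (1 − 5/12z)y_{n+1} = (1 + 7/12z)y_n
  so R(z) = (1 + 7/12z)/(1 − 5/12z).

Boundary: |R(x)|=1, x<0.
x=-1.61: |R|=0.0364
R=−1: 1+7/12x = −1+5/12x ⇒ -1/6x=2 ⇒ x=2/(-1/6)=-12.0000
Confirm numerically:
  x=-8.661: |R|=0.87925 <1
  x=-7.242: |R|=0.80261 <1
  x=-5.180: |R|=0.64011 <1
  x=-5.066: |R|=0.62850 <1
  x=-12.419: |R|=1.01131 >1
  x=-12.159: |R|=1.00437 >1
Stable set (-12.0000, 0).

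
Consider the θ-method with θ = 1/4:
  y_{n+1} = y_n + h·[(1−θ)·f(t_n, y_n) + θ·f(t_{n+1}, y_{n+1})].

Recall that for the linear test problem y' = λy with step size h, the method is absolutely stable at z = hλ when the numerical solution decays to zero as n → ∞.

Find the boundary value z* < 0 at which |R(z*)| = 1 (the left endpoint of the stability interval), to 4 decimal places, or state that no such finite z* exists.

z* = -4.0000.

On y'=λy, z=hλ:
  y_{n+1} = y_n + z·[3/4·y_n + 1/4·y_{n+1}] ⇒ (1 − 1/4z)y_{n+1} = (1 + 3/4z)y_n
  so R(z) = (1 + 3/4z)/(1 − 1/4z).

Find x<0 with |R(x)|<1.
x=-1.11: |R|=0.1311
R=−1: 1+3/4x = −1+1/4x ⇒ -1/2x=2 ⇒ x=2/(-1/2)=-4.0000
Confirm numerically:
  x=-3.602: |R|=0.89529 <1
  x=-3.600: |R|=0.89474 <1
  x=-3.236: |R|=0.78883 <1
  x=-2.892: |R|=0.67847 <1
  x=-4.492: |R|=1.11587 >1
  x=-4.036: |R|=1.00896 >1
  x=-4.025: |R|=1.00623 >1
Interval (-4.0000, 0).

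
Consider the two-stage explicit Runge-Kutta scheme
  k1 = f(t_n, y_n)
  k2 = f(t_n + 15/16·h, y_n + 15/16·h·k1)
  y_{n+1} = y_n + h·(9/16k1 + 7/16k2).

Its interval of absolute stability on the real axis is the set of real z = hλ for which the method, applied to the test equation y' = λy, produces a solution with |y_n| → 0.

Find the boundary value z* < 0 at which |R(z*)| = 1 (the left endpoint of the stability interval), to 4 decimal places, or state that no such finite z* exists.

On y'=λy, z=hλ:
  k1=λy_n ⇒ h·k1=z·y_n;  k2=λ(1+15/16z)y_n ⇒ h·k2=z(1+15/16z)y_n
  y_{n+1}/y_n = 1 + 9/16z + 7/16z(1+15/16z) = 1 + z + 105/256z²
  ⇒ R(z) = 1 + z + 105/256z².

Boundary: |R(x)|=1, x<0.
x=-1.04: |R|=0.4036
R=1: x+105/256x²=0 ⇒ x=−256/105=-2.4381; min R=1−1/(4·105/256)=0.3905>−1
Confirm numerically:
  x=-1.682: |R|=0.47838 <1
  x=-1.630: |R|=0.45974 <1
  x=-1.404: |R|=0.40451 <1
  x=-2.937: |R|=1.60100 >1
  x=-2.828: |R|=1.45226 >1
Stable set (-2.4381, 0).

left endpoint -2.4381.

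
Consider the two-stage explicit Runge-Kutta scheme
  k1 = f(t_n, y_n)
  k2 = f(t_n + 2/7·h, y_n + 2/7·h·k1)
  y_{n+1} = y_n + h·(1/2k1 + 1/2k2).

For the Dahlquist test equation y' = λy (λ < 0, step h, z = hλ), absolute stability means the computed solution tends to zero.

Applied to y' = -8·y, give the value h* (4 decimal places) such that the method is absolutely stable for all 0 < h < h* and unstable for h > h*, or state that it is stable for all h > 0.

On y'=λy, z=hλ:
  k1=λy_n ⇒ h·k1=z·y_n;  k2=λ(1+2/7z)y_n ⇒ h·k2=z(1+2/7z)y_n
  y_{n+1}/y_n = 1 + 1/2z + 1/2z(1+2/7z) = 1 + z + 1/7z²
  Hence R(z) = 1 + z + 1/7z².

Need |R(x)|<1, x<0.
x=-0.75: |R|=0.3304
R=1: x+1/7x²=0 ⇒ x=−7=-7.0000; min R=1−1/(4·1/7)=-0.7500>−1
Confirm numerically:
  x=-5.502: |R|=0.17743 <1
  x=-5.177: |R|=0.34824 <1
  x=-4.385: |R|=0.63811 <1
  x=-4.043: |R|=0.70788 <1
  x=-7.203: |R|=1.20889 >1
  x=-7.079: |R|=1.07989 >1
Stable set (-7.0000, 0).

(-7.0000,0); λ=-8 ⇒ h* = (7)/8 = 0.8750.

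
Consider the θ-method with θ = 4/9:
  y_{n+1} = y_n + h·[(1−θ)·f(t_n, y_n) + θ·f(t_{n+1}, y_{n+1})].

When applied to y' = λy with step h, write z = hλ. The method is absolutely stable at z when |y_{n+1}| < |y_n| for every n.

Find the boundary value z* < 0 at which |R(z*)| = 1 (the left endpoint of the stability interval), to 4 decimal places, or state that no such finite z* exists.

left endpoint -18.0000.

Set f=λy, z=hλ:
  y_{n+1} = y_n + z·[5/9·y_n + 4/9·y_{n+1}] ⇒ (1 − 4/9z)y_{n+1} = (1 + 5/9z)y_n
  so R(z) = (1 + 5/9z)/(1 − 4/9z).

Find x<0 with |R(x)|<1.
x=-1.6: |R|=0.0649
R=−1: 1+5/9x = −1+4/9x ⇒ -1/9x=2 ⇒ x=2/(-1/9)=-18.0000
Confirm numerically:
  x=-12.163: |R|=0.89875 <1
  x=-11.004: |R|=0.86804 <1
  x=-9.345: |R|=0.81339 <1
  x=-18.536: |R|=1.00645 >1
  x=-18.487: |R|=1.00587 >1
Interval (-18.0000, 0).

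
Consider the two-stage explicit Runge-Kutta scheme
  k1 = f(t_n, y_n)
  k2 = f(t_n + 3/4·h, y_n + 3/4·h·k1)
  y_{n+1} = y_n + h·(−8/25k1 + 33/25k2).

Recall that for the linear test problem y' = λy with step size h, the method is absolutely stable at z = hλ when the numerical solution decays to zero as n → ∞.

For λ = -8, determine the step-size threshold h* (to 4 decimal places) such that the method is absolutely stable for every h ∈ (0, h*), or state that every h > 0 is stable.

(-1.0101,0); λ=-8 ⇒ h* = (100/99)/8 = 0.1263.

On y'=λy, z=hλ:
  k1=λy_n ⇒ h·k1=z·y_n;  k2=λ(1+3/4z)y_n ⇒ h·k2=z(1+3/4z)y_n
  y_{n+1}/y_n = 1 − 8/25z + 33/25z(1+3/4z) = 1 + z + 99/100z²
  R(z) = 1 + z + 99/100z².

Solve |R(x)|<1 on ℝ⁻.
x=-0.62: |R|=0.7606
R=1: x+99/100x²=0 ⇒ x=−100/99=-1.0101; min R=1−1/(4·99/100)=0.7475>−1
Confirm numerically:
  x=-0.965: |R|=0.95691 <1
  x=-0.937: |R|=0.93219 <1
  x=-0.822: |R|=0.84693 <1
  x=-0.747: |R|=0.80543 <1
  x=-1.591: |R|=1.91497 >1
  x=-1.211: |R|=1.24086 >1
So |R|<1 on (-1.0101, 0).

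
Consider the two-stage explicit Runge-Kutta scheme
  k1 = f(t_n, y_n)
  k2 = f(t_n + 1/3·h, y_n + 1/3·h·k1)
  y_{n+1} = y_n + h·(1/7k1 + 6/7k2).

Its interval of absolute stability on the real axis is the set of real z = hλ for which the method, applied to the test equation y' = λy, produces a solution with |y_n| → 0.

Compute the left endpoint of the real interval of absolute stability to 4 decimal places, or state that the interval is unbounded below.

Test eqn y'=λy, z=hλ:
  k1=λy_n ⇒ h·k1=z·y_n;  k2=λ(1+1/3z)y_n ⇒ h·k2=z(1+1/3z)y_n
  y_{n+1}/y_n = 1 + 1/7z + 6/7z(1+1/3z) = 1 + z + 2/7z²
  Hence R(z) = 1 + z + 2/7z².

Find x<0 with |R(x)|<1.
x=-1.13: |R|=0.2348
R=1: x+2/7x²=0 ⇒ x=−7/2=-3.5000; min R=1−1/(4·2/7)=0.1250>−1
Confirm numerically:
  x=-2.714: |R|=0.39051 <1
  x=-1.916: |R|=0.13287 <1
  x=-1.651: |R|=0.12780 <1
  x=-4.062: |R|=1.65224 >1
  x=-3.950: |R|=1.50786 >1
Stable set (-3.5000, 0).

z* = -3.5000.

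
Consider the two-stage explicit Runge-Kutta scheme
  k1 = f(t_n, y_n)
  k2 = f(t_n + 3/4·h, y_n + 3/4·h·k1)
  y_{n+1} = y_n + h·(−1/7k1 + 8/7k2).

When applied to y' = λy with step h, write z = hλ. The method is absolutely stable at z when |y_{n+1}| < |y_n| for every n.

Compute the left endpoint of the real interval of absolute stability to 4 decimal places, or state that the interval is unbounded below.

z* = -1.1667.

Set f=λy, z=hλ:
  k1=λy_n ⇒ h·k1=z·y_n;  k2=λ(1+3/4z)y_n ⇒ h·k2=z(1+3/4z)y_n
  y_{n+1}/y_n = 1 − 1/7z + 8/7z(1+3/4z) = 1 + z + 6/7z²
  Hence R(z) = 1 + z + 6/7z².

Boundary: |R(x)|=1, x<0.
x=-0.73: |R|=0.7268
R=1: x+6/7x²=0 ⇒ x=−7/6=-1.1667; min R=1−1/(4·6/7)=0.7083>−1
Confirm numerically:
  x=-1.065: |R|=0.90719 <1
  x=-0.963: |R|=0.83189 <1
  x=-0.557: |R|=0.70893 <1
  x=-0.473: |R|=0.71877 <1
  x=-1.666: |R|=1.71305 >1
  x=-1.392: |R|=1.26885 >1
  x=-1.386: |R|=1.26057 >1
Interval (-1.1667, 0).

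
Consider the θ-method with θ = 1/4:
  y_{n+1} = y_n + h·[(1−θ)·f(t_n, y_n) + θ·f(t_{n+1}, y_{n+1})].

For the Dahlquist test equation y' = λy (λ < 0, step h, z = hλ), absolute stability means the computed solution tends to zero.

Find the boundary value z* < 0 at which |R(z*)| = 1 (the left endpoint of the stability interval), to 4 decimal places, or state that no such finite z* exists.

On y'=λy, z=hλ:
  y_{n+1} = y_n + z·[3/4·y_n + 1/4·y_{n+1}] ⇒ (1 − 1/4z)y_{n+1} = (1 + 3/4z)y_n
  Hence R(z) = (1 + 3/4z)/(1 − 1/4z).

Boundary: |R(x)|=1, x<0.
x=-1.52: |R|=0.1014
R=−1: 1+3/4x = −1+1/4x ⇒ -1/2x=2 ⇒ x=2/(-1/2)=-4.0000
Confirm numerically:
  x=-2.795: |R|=0.64533 <1
  x=-2.363: |R|=0.48546 <1
  x=-1.966: |R|=0.31814 <1
  x=-4.402: |R|=1.09569 >1
  x=-4.135: |R|=1.03319 >1
Stable set (-4.0000, 0).

z* = -4.0000.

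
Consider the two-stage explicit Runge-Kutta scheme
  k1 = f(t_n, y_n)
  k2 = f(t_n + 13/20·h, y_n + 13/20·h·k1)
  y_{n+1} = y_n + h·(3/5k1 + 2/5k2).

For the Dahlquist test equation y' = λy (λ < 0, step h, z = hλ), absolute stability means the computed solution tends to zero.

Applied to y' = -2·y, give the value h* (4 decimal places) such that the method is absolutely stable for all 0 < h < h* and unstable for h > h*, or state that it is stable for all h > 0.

(-3.8462,0); λ=-2 ⇒ h* = (50/13)/2 = 1.9231.

With y'=λy (z=hλ):
  k1=λy_n ⇒ h·k1=z·y_n;  k2=λ(1+13/20z)y_n ⇒ h·k2=z(1+13/20z)y_n
  y_{n+1}/y_n = 1 + 3/5z + 2/5z(1+13/20z) = 1 + z + 13/50z²
  R(z) = 1 + z + 13/50z².

Find x<0 with |R(x)|<1.
x=-1.6: |R|=0.0656
R=1: x+13/50x²=0 ⇒ x=−50/13=-3.8462; min R=1−1/(4·13/50)=0.0385>−1
Confirm numerically:
  x=-3.190: |R|=0.45579 <1
  x=-2.429: |R|=0.10501 <1
  x=-2.150: |R|=0.05185 <1
  x=-3.982: |R|=1.14064 >1
  x=-3.979: |R|=1.13743 >1
Interval (-3.8462, 0).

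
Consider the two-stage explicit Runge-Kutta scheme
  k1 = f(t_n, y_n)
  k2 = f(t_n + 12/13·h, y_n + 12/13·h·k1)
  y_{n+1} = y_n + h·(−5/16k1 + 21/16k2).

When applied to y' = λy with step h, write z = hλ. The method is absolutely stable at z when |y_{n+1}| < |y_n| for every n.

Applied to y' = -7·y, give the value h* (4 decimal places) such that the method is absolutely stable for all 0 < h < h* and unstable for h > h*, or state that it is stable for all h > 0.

With y'=λy (z=hλ):
  k1=λy_n ⇒ h·k1=z·y_n;  k2=λ(1+12/13z)y_n ⇒ h·k2=z(1+12/13z)y_n
  y_{n+1}/y_n = 1 − 5/16z + 21/16z(1+12/13z) = 1 + z + 63/52z²
  R(z) = 1 + z + 63/52z².

Boundary: |R(x)|=1, x<0.
x=-0.6: |R|=0.8362
R=1: x+63/52x²=0 ⇒ x=−52/63=-0.8254; min R=1−1/(4·63/52)=0.7937>−1
Confirm numerically:
  x=-0.722: |R|=0.90956 <1
  x=-0.578: |R|=0.82676 <1
  x=-0.553: |R|=0.81750 <1
  x=-0.378: |R|=0.79511 <1
  x=-1.218: |R|=1.57935 >1
  x=-0.867: |R|=1.04370 >1
Stable set (-0.8254, 0).

(-0.8254,0); λ=-7 ⇒ h* = (52/63)/7 = 0.1179.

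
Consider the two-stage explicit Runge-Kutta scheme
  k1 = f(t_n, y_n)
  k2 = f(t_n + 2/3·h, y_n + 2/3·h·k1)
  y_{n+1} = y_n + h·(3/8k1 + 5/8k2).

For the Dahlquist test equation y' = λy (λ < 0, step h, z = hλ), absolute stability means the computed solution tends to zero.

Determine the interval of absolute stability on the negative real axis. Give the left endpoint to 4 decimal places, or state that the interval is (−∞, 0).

z∈(-2.4000,0).

Test eqn y'=λy, z=hλ:
  k1=λy_n ⇒ h·k1=z·y_n;  k2=λ(1+2/3z)y_n ⇒ h·k2=z(1+2/3z)y_n
  y_{n+1}/y_n = 1 + 3/8z + 5/8z(1+2/3z) = 1 + z + 5/12z²
  R(z) = 1 + z + 5/12z².

Need |R(x)|<1, x<0.
x=-0.95: |R|=0.4260
R=1: x+5/12x²=0 ⇒ x=−12/5=-2.4000; min R=1−1/(4·5/12)=0.4000>−1
Confirm numerically:
  x=-1.782: |R|=0.54114 <1
  x=-1.512: |R|=0.44056 <1
  x=-1.058: |R|=0.40840 <1
  x=-2.668: |R|=1.29793 >1
  x=-2.644: |R|=1.26881 >1
So |R|<1 on (-2.4000, 0).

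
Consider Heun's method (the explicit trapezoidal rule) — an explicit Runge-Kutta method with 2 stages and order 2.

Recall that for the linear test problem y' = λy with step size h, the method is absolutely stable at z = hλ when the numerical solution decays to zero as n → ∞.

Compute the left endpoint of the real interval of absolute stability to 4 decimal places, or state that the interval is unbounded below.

With y'=λy (z=hλ):
  order 2, 2-stage ⇒ R(z)=1+z+z^2/2
  (e.g. R(-0.55)=0.60125, |R|=0.60125)

Solve |R(x)|<1 on ℝ⁻.
x=-0.55: |R|=0.6013
|R(-2.34)|=1.3978 |R(-1.71)|=0.7520 |R(-0.85)|=0.5112
Bisect:
  x_lo=-2.3899 |R|=1.4660  x_hi=-0.1444 |R|=0.8660
  mid=-1.26720 |R|=0.53570 →hi
  mid=-1.82857 |R|=0.84327 →hi
  mid=-2.10926 |R|=1.11523 →lo
  mid=-1.96892 |R|=0.96940 →hi
  mid=-2.03909 |R|=1.03985 →lo
  mid=-2.00400 |R|=1.00401 →lo
  mid=-1.98646 |R|=0.98655 →hi
  mid=-1.99523 |R|=0.99524 →hi
  mid=-1.99962 |R|=0.99962 →hi
  mid=-2.00181 |R|=1.00181 →lo
  ...
  [-2.00003,-1.99989] ⇒ x*=-2.0000
So |R|<1 on (-2.0000, 0).

left endpoint -2.0000.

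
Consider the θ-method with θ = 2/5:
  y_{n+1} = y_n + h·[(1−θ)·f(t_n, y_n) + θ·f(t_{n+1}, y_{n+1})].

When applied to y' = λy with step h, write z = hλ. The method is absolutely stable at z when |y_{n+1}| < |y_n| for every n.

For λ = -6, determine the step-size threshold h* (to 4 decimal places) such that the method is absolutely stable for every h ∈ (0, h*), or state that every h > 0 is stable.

On y'=λy, z=hλ:
  y_{n+1} = y_n + z·[3/5·y_n + 2/5·y_{n+1}] ⇒ (1 − 2/5z)y_{n+1} = (1 + 3/5z)y_n
  R(z) = (1 + 3/5z)/(1 − 2/5z).

Need |R(x)|<1, x<0.
x=-1.11: |R|=0.2313
R=−1: 1+3/5x = −1+2/5x ⇒ -1/5x=2 ⇒ x=2/(-1/5)=-10.0000
Confirm numerically:
  x=-9.616: |R|=0.98415 <1
  x=-8.068: |R|=0.90859 <1
  x=-6.332: |R|=0.79235 <1
  x=-6.234: |R|=0.78441 <1
  x=-10.177: |R|=1.00698 >1
  x=-10.112: |R|=1.00444 >1
  x=-10.064: |R|=1.00255 >1
Interval (-10.0000, 0).

(-10.0000,0); λ=-6 ⇒ h* = (10)/6 = 1.6667.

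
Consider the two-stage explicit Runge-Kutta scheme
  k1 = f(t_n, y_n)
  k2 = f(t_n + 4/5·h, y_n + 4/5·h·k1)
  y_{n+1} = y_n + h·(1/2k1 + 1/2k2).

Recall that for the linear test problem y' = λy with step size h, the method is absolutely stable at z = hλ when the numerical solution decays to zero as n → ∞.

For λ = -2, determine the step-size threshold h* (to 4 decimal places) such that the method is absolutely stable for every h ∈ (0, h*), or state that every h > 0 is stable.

Test eqn y'=λy, z=hλ:
  k1=λy_n ⇒ h·k1=z·y_n;  k2=λ(1+4/5z)y_n ⇒ h·k2=z(1+4/5z)y_n
  y_{n+1}/y_n = 1 + 1/2z + 1/2z(1+4/5z) = 1 + z + 2/5z²
  so R(z) = 1 + z + 2/5z².

Boundary: |R(x)|=1, x<0.
x=-1.78: |R|=0.4874
R=1: x+2/5x²=0 ⇒ x=−5/2=-2.5000; min R=1−1/(4·2/5)=0.3750>−1
Confirm numerically:
  x=-2.226: |R|=0.75603 <1
  x=-1.912: |R|=0.55030 <1
  x=-1.631: |R|=0.43306 <1
  x=-1.125: |R|=0.38125 <1
  x=-3.074: |R|=1.70579 >1
  x=-2.909: |R|=1.47591 >1
So |R|<1 on (-2.5000, 0).

(-2.5000,0); λ=-2 ⇒ h* = (5/2)/2 = 1.2500.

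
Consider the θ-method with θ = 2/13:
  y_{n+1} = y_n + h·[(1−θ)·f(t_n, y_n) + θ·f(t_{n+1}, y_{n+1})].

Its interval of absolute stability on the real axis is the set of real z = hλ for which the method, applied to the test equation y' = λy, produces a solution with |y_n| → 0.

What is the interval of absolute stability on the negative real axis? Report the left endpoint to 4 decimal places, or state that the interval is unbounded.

On y'=λy, z=hλ:
  y_{n+1} = y_n + z·[11/13·y_n + 2/13·y_{n+1}] ⇒ (1 − 2/13z)y_{n+1} = (1 + 11/13z)y_n
  Hence R(z) = (1 + 11/13z)/(1 − 2/13z).

Find x<0 with |R(x)|<1.
x=-1.65: |R|=0.3160
R=−1: 1+11/13x = −1+2/13x ⇒ -9/13x=2 ⇒ x=2/(-9/13)=-2.8889
Confirm numerically:
  x=-2.611: |R|=0.86275 <1
  x=-2.491: |R|=0.80086 <1
  x=-1.596: |R|=0.28137 <1
  x=-1.192: |R|=0.00728 <1
  x=-3.483: |R|=1.26781 >1
  x=-3.206: |R|=1.14702 >1
  x=-3.012: |R|=1.05824 >1
Stable set (-2.8889, 0).

(-2.8889, 0).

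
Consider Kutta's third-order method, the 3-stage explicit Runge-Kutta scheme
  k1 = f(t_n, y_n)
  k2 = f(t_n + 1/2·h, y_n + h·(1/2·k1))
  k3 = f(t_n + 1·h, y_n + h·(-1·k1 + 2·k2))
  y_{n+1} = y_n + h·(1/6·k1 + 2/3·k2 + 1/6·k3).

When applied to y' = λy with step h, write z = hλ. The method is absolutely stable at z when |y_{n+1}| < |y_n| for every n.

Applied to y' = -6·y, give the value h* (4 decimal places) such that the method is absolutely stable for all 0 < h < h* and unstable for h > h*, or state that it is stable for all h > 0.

Test eqn y'=λy, z=hλ:
  order 3, 3-stage ⇒ R(z)=1+z+z^2/2+z^3/6
  (e.g. R(-1.28)=0.18967, |R|=0.18967)

Find x<0 with |R(x)|<1.
x=-1.28: |R|=0.1897
|R(-1.49)|=0.0687 |R(-1.25)|=0.2057 |R(-0.71)|=0.4824
Bisect:
  x_lo=-3.2392 |R|=2.6576  x_hi=-0.3638 |R|=0.6943
  mid=-1.80152 |R|=0.15325 →hi
  mid=-2.52037 |R|=1.01258 →lo
  mid=-2.16095 |R|=0.50793 →hi
  mid=-2.34066 |R|=0.73861 →hi
  mid=-2.43052 |R|=0.86982 →hi
  mid=-2.47544 |R|=0.93971 →hi
  mid=-2.49791 |R|=0.97577 →hi
  mid=-2.50914 |R|=0.99408 →hi
  mid=-2.51476 |R|=1.00331 →lo
  mid=-2.51195 |R|=0.99869 →hi
  ...
  [-2.51283,-2.51265] ⇒ x*=-2.5127
So |R|<1 on (-2.5127, 0).

(-2.5127,0); λ=-6 ⇒ h* = 0.4188.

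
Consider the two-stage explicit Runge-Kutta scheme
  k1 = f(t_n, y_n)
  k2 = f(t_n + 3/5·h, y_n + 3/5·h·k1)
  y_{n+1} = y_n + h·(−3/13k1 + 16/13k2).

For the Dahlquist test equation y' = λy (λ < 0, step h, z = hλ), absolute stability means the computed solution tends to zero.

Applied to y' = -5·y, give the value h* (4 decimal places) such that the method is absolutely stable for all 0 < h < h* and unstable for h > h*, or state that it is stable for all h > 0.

On y'=λy, z=hλ:
  k1=λy_n ⇒ h·k1=z·y_n;  k2=λ(1+3/5z)y_n ⇒ h·k2=z(1+3/5z)y_n
  y_{n+1}/y_n = 1 − 3/13z + 16/13z(1+3/5z) = 1 + z + 48/65z²
  so R(z) = 1 + z + 48/65z².

Boundary: |R(x)|=1, x<0.
x=-0.75: |R|=0.6654
R=1: x+48/65x²=0 ⇒ x=−65/48=-1.3542; min R=1−1/(4·48/65)=0.6615>−1
Confirm numerically:
  x=-1.307: |R|=0.95448 <1
  x=-0.677: |R|=0.66146 <1
  x=-0.661: |R|=0.66165 <1
  x=-1.783: |R|=1.56463 >1
  x=-1.716: |R|=1.45852 >1
Stable set (-1.3542, 0).

(-1.3542,0); λ=-5 ⇒ h* = (65/48)/5 = 0.2708.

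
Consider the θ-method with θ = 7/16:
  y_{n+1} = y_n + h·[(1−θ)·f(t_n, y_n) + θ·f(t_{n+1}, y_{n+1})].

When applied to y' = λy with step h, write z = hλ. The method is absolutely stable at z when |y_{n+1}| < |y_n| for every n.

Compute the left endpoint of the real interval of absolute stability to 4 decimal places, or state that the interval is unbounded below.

Set f=λy, z=hλ:
  y_{n+1} = y_n + z·[9/16·y_n + 7/16·y_{n+1}] ⇒ (1 − 7/16z)y_{n+1} = (1 + 9/16z)y_n
  R(z) = (1 + 9/16z)/(1 − 7/16z).

Solve |R(x)|<1 on ℝ⁻.
x=-1.24: |R|=0.1961
R=−1: 1+9/16x = −1+7/16x ⇒ -1/8x=2 ⇒ x=2/(-1/8)=-16.0000
Confirm numerically:
  x=-11.586: |R|=0.90909 <1
  x=-9.544: |R|=0.84407 <1
  x=-7.944: |R|=0.77500 <1
  x=-7.588: |R|=0.75658 <1
  x=-16.432: |R|=1.00659 >1
  x=-16.132: |R|=1.00205 >1
Interval (-16.0000, 0).

left endpoint -16.0000.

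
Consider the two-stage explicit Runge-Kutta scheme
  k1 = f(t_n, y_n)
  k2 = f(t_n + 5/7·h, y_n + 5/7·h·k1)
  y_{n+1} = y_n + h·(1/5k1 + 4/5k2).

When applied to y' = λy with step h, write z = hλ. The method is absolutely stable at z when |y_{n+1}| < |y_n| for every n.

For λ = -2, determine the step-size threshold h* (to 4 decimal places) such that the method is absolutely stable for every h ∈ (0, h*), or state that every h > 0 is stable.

(-1.7500,0); λ=-2 ⇒ h* = (7/4)/2 = 0.8750.

Test eqn y'=λy, z=hλ:
  k1=λy_n ⇒ h·k1=z·y_n;  k2=λ(1+5/7z)y_n ⇒ h·k2=z(1+5/7z)y_n
  y_{n+1}/y_n = 1 + 1/5z + 4/5z(1+5/7z) = 1 + z + 4/7z²
  R(z) = 1 + z + 4/7z².

Solve |R(x)|<1 on ℝ⁻.
x=-0.96: |R|=0.5666
R=1: x+4/7x²=0 ⇒ x=−7/4=-1.7500; min R=1−1/(4·4/7)=0.5625>−1
Confirm numerically:
  x=-1.644: |R|=0.90042 <1
  x=-1.455: |R|=0.75473 <1
  x=-0.922: |R|=0.56376 <1
  x=-0.703: |R|=0.57941 <1
  x=-2.349: |R|=1.80403 >1
  x=-2.162: |R|=1.50900 >1
  x=-2.156: |R|=1.50019 >1
So |R|<1 on (-1.7500, 0).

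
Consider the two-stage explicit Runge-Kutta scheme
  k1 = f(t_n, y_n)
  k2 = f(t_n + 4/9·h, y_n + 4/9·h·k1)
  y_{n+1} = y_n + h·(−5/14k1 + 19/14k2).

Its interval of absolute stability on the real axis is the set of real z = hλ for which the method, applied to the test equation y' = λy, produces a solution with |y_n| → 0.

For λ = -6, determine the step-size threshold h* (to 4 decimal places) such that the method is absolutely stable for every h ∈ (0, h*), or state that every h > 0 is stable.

Test eqn y'=λy, z=hλ:
  k1=λy_n ⇒ h·k1=z·y_n;  k2=λ(1+4/9z)y_n ⇒ h·k2=z(1+4/9z)y_n
  y_{n+1}/y_n = 1 − 5/14z + 19/14z(1+4/9z) = 1 + z + 38/63z²
  ⇒ R(z) = 1 + z + 38/63z².

Find x<0 with |R(x)|<1.
x=-0.71: |R|=0.5941
R=1: x+38/63x²=0 ⇒ x=−63/38=-1.6579; min R=1−1/(4·38/63)=0.5855>−1
Confirm numerically:
  x=-1.545: |R|=0.89479 <1
  x=-1.019: |R|=0.60731 <1
  x=-1.012: |R|=0.60574 <1
  x=-2.195: |R|=1.71111 >1
  x=-2.160: |R|=1.65417 >1
Interval (-1.6579, 0).

(-1.6579,0); λ=-6 ⇒ h* = (63/38)/6 = 0.2763.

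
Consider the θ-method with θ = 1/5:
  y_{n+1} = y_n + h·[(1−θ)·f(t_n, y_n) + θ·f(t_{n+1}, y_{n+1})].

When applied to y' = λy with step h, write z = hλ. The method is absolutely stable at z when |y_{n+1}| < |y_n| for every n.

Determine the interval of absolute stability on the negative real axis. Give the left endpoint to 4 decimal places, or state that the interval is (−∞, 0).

On y'=λy, z=hλ:
  y_{n+1} = y_n + z·[4/5·y_n + 1/5·y_{n+1}] ⇒ (1 − 1/5z)y_{n+1} = (1 + 4/5z)y_n
  Hence R(z) = (1 + 4/5z)/(1 − 1/5z).

Boundary: |R(x)|=1, x<0.
x=-1.61: |R|=0.2179
R=−1: 1+4/5x = −1+1/5x ⇒ -3/5x=2 ⇒ x=2/(-3/5)=-3.3333
Confirm numerically:
  x=-3.090: |R|=0.90977 <1
  x=-2.074: |R|=0.46593 <1
  x=-1.945: |R|=0.40029 <1
  x=-1.396: |R|=0.09131 <1
  x=-3.722: |R|=1.13368 >1
  x=-3.613: |R|=1.09741 >1
  x=-3.450: |R|=1.04142 >1
Stable set (-3.3333, 0).

(-3.3333, 0).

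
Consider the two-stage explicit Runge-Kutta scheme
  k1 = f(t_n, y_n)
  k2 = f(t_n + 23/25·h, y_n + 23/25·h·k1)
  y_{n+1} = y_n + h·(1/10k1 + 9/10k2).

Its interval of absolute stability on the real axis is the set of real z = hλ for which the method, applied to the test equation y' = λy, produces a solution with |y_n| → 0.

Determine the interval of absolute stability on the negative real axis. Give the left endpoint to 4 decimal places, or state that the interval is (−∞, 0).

(-1.2077, 0).

Test eqn y'=λy, z=hλ:
  k1=λy_n ⇒ h·k1=z·y_n;  k2=λ(1+23/25z)y_n ⇒ h·k2=z(1+23/25z)y_n
  y_{n+1}/y_n = 1 + 1/10z + 9/10z(1+23/25z) = 1 + z + 207/250z²
  R(z) = 1 + z + 207/250z².

Need |R(x)|<1, x<0.
x=-1.69: |R|=1.6749
R=1: x+207/250x²=0 ⇒ x=−250/207=-1.2077; min R=1−1/(4·207/250)=0.6981>−1
Confirm numerically:
  x=-1.067: |R|=0.87567 <1
  x=-0.660: |R|=0.70068 <1
  x=-0.551: |R|=0.70038 <1
  x=-1.790: |R|=1.86299 >1
  x=-1.719: |R|=1.72771 >1
  x=-1.516: |R|=1.38696 >1
So |R|<1 on (-1.2077, 0).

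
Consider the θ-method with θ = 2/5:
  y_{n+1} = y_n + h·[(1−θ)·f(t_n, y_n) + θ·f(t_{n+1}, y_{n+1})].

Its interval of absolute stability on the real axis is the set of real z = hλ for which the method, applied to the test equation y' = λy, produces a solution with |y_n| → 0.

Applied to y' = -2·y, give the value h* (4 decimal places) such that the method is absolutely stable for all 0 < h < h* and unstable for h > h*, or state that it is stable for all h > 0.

(-10.0000,0); λ=-2 ⇒ h* = (10)/2 = 5.0000.

Test eqn y'=λy, z=hλ:
  y_{n+1} = y_n + z·[3/5·y_n + 2/5·y_{n+1}] ⇒ (1 − 2/5z)y_{n+1} = (1 + 3/5z)y_n
  R(z) = (1 + 3/5z)/(1 − 2/5z).

Need |R(x)|<1, x<0.
x=-1.61: |R|=0.0207
R=−1: 1+3/5x = −1+2/5x ⇒ -1/5x=2 ⇒ x=2/(-1/5)=-10.0000
Confirm numerically:
  x=-7.959: |R|=0.90243 <1
  x=-7.312: |R|=0.86302 <1
  x=-6.124: |R|=0.77528 <1
  x=-5.172: |R|=0.68535 <1
  x=-10.555: |R|=1.02126 >1
  x=-10.525: |R|=1.02015 >1
  x=-10.247: |R|=1.00969 >1
Stable set (-10.0000, 0).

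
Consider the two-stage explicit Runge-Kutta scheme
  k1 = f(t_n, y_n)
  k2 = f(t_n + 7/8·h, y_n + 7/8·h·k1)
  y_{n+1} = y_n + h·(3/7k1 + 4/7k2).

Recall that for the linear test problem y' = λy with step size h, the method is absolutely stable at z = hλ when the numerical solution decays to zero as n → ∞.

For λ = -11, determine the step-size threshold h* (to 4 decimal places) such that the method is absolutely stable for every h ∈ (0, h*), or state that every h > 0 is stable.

(-2.0000,0); λ=-11 ⇒ h* = (2)/11 = 0.1818.

With y'=λy (z=hλ):
  k1=λy_n ⇒ h·k1=z·y_n;  k2=λ(1+7/8z)y_n ⇒ h·k2=z(1+7/8z)y_n
  y_{n+1}/y_n = 1 + 3/7z + 4/7z(1+7/8z) = 1 + z + 1/2z²
  R(z) = 1 + z + 1/2z².

Boundary: |R(x)|=1, x<0.
x=-1.23: |R|=0.5264
R=1: x+1/2x²=0 ⇒ x=−2=-2.0000; min R=1−1/(4·1/2)=0.5000>−1
Confirm numerically:
  x=-1.654: |R|=0.71386 <1
  x=-1.584: |R|=0.67053 <1
  x=-1.326: |R|=0.55314 <1
  x=-0.879: |R|=0.50732 <1
  x=-2.099: |R|=1.10390 >1
  x=-2.039: |R|=1.03976 >1
Stable set (-2.0000, 0).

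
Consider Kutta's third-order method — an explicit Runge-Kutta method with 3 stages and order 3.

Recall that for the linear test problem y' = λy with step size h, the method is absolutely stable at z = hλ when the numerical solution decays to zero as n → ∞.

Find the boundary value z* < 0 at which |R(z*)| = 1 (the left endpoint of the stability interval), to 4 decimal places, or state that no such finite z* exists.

z* = -2.5127.

Set f=λy, z=hλ:
  order 3, 3-stage ⇒ R(z)=1+z+z^2/2+z^3/6
  (e.g. R(-1.78)=-0.13576, |R|=0.13576)

Boundary: |R(x)|=1, x<0.
x=-1.78: |R|=0.1358
|R(-2.68)|=1.2969 |R(-2.25)|=0.6172 |R(-0.98)|=0.3433
Bisect:
  x_lo=-2.8403 |R|=1.6256  x_hi=-0.3495 |R|=0.7044
  mid=-1.59491 |R|=0.00079 →hi
  mid=-2.21760 |R|=0.57633 →hi
  mid=-2.52894 |R|=1.02683 →lo
  mid=-2.37327 |R|=0.78494 →hi
  mid=-2.45111 |R|=0.90149 →hi
  mid=-2.49003 |R|=0.96303 →hi
  mid=-2.50949 |R|=0.99465 →hi
  mid=-2.51921 |R|=1.01067 →lo
  ...
  [-2.51283,-2.51268] ⇒ x*=-2.5127
So |R|<1 on (-2.5127, 0).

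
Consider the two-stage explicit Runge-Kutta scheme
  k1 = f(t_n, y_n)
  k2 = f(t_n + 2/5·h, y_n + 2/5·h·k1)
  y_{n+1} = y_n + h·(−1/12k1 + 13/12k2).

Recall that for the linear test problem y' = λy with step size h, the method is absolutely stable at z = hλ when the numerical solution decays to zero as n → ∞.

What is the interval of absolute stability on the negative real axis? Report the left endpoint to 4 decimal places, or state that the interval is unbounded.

With y'=λy (z=hλ):
  k1=λy_n ⇒ h·k1=z·y_n;  k2=λ(1+2/5z)y_n ⇒ h·k2=z(1+2/5z)y_n
  y_{n+1}/y_n = 1 − 1/12z + 13/12z(1+2/5z) = 1 + z + 13/30z²
  Hence R(z) = 1 + z + 13/30z².

Find x<0 with |R(x)|<1.
x=-0.75: |R|=0.4937
R=1: x+13/30x²=0 ⇒ x=−30/13=-2.3077; min R=1−1/(4·13/30)=0.4231>−1
Confirm numerically:
  x=-2.017: |R|=0.74593 <1
  x=-1.883: |R|=0.65347 <1
  x=-1.144: |R|=0.42312 <1
  x=-2.769: |R|=1.55352 >1
  x=-2.637: |R|=1.37630 >1
  x=-2.538: |R|=1.25329 >1
Stable set (-2.3077, 0).

z∈(-2.3077,0).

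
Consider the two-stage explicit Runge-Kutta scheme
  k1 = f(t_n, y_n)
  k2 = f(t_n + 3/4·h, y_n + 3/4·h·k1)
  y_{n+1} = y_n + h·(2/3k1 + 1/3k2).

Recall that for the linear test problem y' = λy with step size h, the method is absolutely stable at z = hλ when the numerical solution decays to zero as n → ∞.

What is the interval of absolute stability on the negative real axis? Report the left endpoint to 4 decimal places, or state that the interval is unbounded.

z∈(-4.0000,0).

With y'=λy (z=hλ):
  k1=λy_n ⇒ h·k1=z·y_n;  k2=λ(1+3/4z)y_n ⇒ h·k2=z(1+3/4z)y_n
  y_{n+1}/y_n = 1 + 2/3z + 1/3z(1+3/4z) = 1 + z + 1/4z²
  so R(z) = 1 + z + 1/4z².

Solve |R(x)|<1 on ℝ⁻.
x=-0.68: |R|=0.4356
R=1: x+1/4x²=0 ⇒ x=−4=-4.0000; min R=1−1/(4·1/4)=0.0000>−1
Confirm numerically:
  x=-3.511: |R|=0.57078 <1
  x=-3.353: |R|=0.45765 <1
  x=-2.905: |R|=0.20476 <1
  x=-4.484: |R|=1.54256 >1
  x=-4.323: |R|=1.34908 >1
  x=-4.243: |R|=1.25776 >1
So |R|<1 on (-4.0000, 0).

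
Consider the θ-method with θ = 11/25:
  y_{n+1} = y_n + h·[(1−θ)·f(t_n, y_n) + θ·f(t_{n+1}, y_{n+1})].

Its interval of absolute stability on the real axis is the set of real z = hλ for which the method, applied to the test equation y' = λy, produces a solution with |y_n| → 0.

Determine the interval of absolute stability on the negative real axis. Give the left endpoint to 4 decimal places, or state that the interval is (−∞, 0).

(-16.6667, 0).

Set f=λy, z=hλ:
  y_{n+1} = y_n + z·[14/25·y_n + 11/25·y_{n+1}] ⇒ (1 − 11/25z)y_{n+1} = (1 + 14/25z)y_n
  Hence R(z) = (1 + 14/25z)/(1 − 11/25z).

Solve |R(x)|<1 on ℝ⁻.
x=-0.36: |R|=0.6892
R=−1: 1+14/25x = −1+11/25x ⇒ -3/25x=2 ⇒ x=2/(-3/25)=-16.6667
Confirm numerically:
  x=-10.881: |R|=0.88004 <1
  x=-9.764: |R|=0.84360 <1
  x=-8.042: |R|=0.77196 <1
  x=-17.256: |R|=1.00823 >1
  x=-17.059: |R|=1.00553 >1
  x=-16.997: |R|=1.00468 >1
Stable set (-16.6667, 0).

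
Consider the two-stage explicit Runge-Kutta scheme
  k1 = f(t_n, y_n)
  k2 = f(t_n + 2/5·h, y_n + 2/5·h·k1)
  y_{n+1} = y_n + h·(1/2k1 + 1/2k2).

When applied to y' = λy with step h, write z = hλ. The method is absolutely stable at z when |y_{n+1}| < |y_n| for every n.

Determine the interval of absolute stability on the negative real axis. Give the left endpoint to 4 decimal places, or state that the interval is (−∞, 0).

With y'=λy (z=hλ):
  k1=λy_n ⇒ h·k1=z·y_n;  k2=λ(1+2/5z)y_n ⇒ h·k2=z(1+2/5z)y_n
  y_{n+1}/y_n = 1 + 1/2z + 1/2z(1+2/5z) = 1 + z + 1/5z²
  ⇒ R(z) = 1 + z + 1/5z².

Solve |R(x)|<1 on ℝ⁻.
x=-0.9: |R|=0.2620
R=1: x+1/5x²=0 ⇒ x=−5=-5.0000; min R=1−1/(4·1/5)=-0.2500>−1
Confirm numerically:
  x=-4.262: |R|=0.37093 <1
  x=-2.338: |R|=0.24475 <1
  x=-2.278: |R|=0.24014 <1
  x=-5.490: |R|=1.53802 >1
  x=-5.481: |R|=1.52727 >1
  x=-5.218: |R|=1.22750 >1
Interval (-5.0000, 0).

(-5.0000, 0).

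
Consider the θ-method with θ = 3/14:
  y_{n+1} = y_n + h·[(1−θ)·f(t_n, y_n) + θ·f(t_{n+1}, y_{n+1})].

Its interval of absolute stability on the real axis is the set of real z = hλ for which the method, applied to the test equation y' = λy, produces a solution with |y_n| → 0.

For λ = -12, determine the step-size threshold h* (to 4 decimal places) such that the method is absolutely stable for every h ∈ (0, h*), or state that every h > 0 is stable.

(-3.5000,0); λ=-12 ⇒ h* = (7/2)/12 = 0.2917.

Test eqn y'=λy, z=hλ:
  y_{n+1} = y_n + z·[11/14·y_n + 3/14·y_{n+1}] ⇒ (1 − 3/14z)y_{n+1} = (1 + 11/14z)y_n
  Hence R(z) = (1 + 11/14z)/(1 − 3/14z).

Boundary: |R(x)|=1, x<0.
x=-0.64: |R|=0.4372
R=−1: 1+11/14x = −1+3/14x ⇒ -4/7x=2 ⇒ x=2/(-4/7)=-3.5000
Confirm numerically:
  x=-3.299: |R|=0.93271 <1
  x=-2.371: |R|=0.57221 <1
  x=-2.120: |R|=0.45776 <1
  x=-1.720: |R|=0.25678 <1
  x=-4.063: |R|=1.17198 >1
  x=-3.809: |R|=1.09722 >1
  x=-3.742: |R|=1.07675 >1
Interval (-3.5000, 0).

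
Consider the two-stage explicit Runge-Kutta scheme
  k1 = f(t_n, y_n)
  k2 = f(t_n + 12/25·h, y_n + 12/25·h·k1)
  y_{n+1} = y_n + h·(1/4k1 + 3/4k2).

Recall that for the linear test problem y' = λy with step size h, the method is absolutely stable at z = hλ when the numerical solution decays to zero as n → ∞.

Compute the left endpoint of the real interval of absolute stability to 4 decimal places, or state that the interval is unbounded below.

On y'=λy, z=hλ:
  k1=λy_n ⇒ h·k1=z·y_n;  k2=λ(1+12/25z)y_n ⇒ h·k2=z(1+12/25z)y_n
  y_{n+1}/y_n = 1 + 1/4z + 3/4z(1+12/25z) = 1 + z + 9/25z²
  Hence R(z) = 1 + z + 9/25z².

Boundary: |R(x)|=1, x<0.
x=-0.42: |R|=0.6435
R=1: x+9/25x²=0 ⇒ x=−25/9=-2.7778; min R=1−1/(4·9/25)=0.3056>−1
Confirm numerically:
  x=-1.865: |R|=0.38716 <1
  x=-1.355: |R|=0.30597 <1
  x=-1.151: |R|=0.32593 <1
  x=-1.138: |R|=0.32822 <1
  x=-3.326: |R|=1.65642 >1
  x=-2.972: |R|=1.20780 >1
  x=-2.854: |R|=1.07831 >1
Interval (-2.7778, 0).

left endpoint -2.7778.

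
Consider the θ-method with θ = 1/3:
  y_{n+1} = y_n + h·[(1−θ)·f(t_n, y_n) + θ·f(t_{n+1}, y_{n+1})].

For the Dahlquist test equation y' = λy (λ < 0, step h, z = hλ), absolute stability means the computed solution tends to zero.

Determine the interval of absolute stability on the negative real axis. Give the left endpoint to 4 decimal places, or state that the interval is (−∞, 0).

Test eqn y'=λy, z=hλ:
  y_{n+1} = y_n + z·[2/3·y_n + 1/3·y_{n+1}] ⇒ (1 − 1/3z)y_{n+1} = (1 + 2/3z)y_n
  so R(z) = (1 + 2/3z)/(1 − 1/3z).

Boundary: |R(x)|=1, x<0.
x=-1.64: |R|=0.0603
R=−1: 1+2/3x = −1+1/3x ⇒ -1/3x=2 ⇒ x=2/(-1/3)=-6.0000
Confirm numerically:
  x=-5.754: |R|=0.97190 <1
  x=-3.887: |R|=0.69319 <1
  x=-3.441: |R|=0.60270 <1
  x=-6.484: |R|=1.05103 >1
  x=-6.247: |R|=1.02671 >1
Interval (-6.0000, 0).

z∈(-6.0000,0).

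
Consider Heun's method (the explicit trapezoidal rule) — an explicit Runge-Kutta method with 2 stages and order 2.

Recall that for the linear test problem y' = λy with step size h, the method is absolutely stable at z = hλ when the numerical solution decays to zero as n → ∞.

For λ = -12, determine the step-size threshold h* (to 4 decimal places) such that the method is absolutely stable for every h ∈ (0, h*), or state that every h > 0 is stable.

Set f=λy, z=hλ:
  order 2, 2-stage ⇒ R(z)=1+z+z^2/2
  (e.g. R(-1.7)=0.74500, |R|=0.74500)

Find x<0 with |R(x)|<1.
x=-1.7: |R|=0.7450
|R(-2.04)|=1.0408 |R(-1.96)|=0.9608 |R(-0.93)|=0.5025
Bisect:
  x_lo=-2.5163 |R|=1.6497  x_hi=-0.3099 |R|=0.7381
  mid=-1.41311 |R|=0.58533 →hi
  mid=-1.96473 |R|=0.96535 →hi
  mid=-2.24054 |R|=1.26947 →lo
  mid=-2.10263 |R|=1.10790 →lo
  mid=-2.03368 |R|=1.03425 →lo
  mid=-1.99921 |R|=0.99921 →hi
  mid=-2.01644 |R|=1.01658 →lo
  mid=-2.00782 |R|=1.00786 →lo
  mid=-2.00352 |R|=1.00352 →lo
  mid=-2.00136 |R|=1.00136 →lo
  ...
  [-2.00001,-1.99988] ⇒ x*=-2.0000
So |R|<1 on (-2.0000, 0).

(-2.0000,0); λ=-12 ⇒ h* = 0.1667.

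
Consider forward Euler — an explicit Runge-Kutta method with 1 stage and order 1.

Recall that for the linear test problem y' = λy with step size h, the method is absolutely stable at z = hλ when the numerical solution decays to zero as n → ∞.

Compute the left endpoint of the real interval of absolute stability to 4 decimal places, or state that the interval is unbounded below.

z* = -2.0000.

On y'=λy, z=hλ:
  order 1, 1-stage ⇒ R(z)=1+z
  (e.g. R(-1.06)=-0.06000, |R|=0.06000)

Boundary: |R(x)|=1, x<0.
x=-1.06: |R|=0.0600
|R(-1.81)|=0.8100 |R(-1.7)|=0.7000 |R(-1.28)|=0.2800
Bisect:
  x_lo=-2.8306 |R|=1.8306  x_hi=-0.0747 |R|=0.9253
  mid=-1.45267 |R|=0.45267 →hi
  mid=-2.14164 |R|=1.14164 →lo
  mid=-1.79716 |R|=0.79716 →hi
  mid=-1.96940 |R|=0.96940 →hi
  mid=-2.05552 |R|=1.05552 →lo
  mid=-2.01246 |R|=1.01246 →lo
  mid=-1.99093 |R|=0.99093 →hi
  mid=-2.00170 |R|=1.00170 →lo
  mid=-1.99631 |R|=0.99631 →hi
  ...
  [-2.00001,-1.99985] ⇒ x*=-2.0000
Interval (-2.0000, 0).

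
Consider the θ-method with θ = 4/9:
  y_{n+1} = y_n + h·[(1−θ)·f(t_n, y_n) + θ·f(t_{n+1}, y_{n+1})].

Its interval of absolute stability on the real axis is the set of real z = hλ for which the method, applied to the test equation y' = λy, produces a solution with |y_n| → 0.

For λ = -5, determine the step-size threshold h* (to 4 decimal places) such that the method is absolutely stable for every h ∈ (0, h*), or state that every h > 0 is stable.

(-18.0000,0); λ=-5 ⇒ h* = (18)/5 = 3.6000.

On y'=λy, z=hλ:
  y_{n+1} = y_n + z·[5/9·y_n + 4/9·y_{n+1}] ⇒ (1 − 4/9z)y_{n+1} = (1 + 5/9z)y_n
  ⇒ R(z) = (1 + 5/9z)/(1 − 4/9z).

Find x<0 with |R(x)|<1.
x=-1.04: |R|=0.2888
R=−1: 1+5/9x = −1+4/9x ⇒ -1/9x=2 ⇒ x=2/(-1/9)=-18.0000
Confirm numerically:
  x=-17.614: |R|=0.99514 <1
  x=-16.551: |R|=0.98073 <1
  x=-10.448: |R|=0.85132 <1
  x=-7.782: |R|=0.74536 <1
  x=-18.546: |R|=1.00656 >1
  x=-18.244: |R|=1.00298 >1
  x=-18.081: |R|=1.00100 >1
Interval (-18.0000, 0).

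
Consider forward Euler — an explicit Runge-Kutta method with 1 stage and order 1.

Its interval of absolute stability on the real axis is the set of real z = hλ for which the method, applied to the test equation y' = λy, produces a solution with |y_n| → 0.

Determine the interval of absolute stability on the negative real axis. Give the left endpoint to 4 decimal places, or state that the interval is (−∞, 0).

With y'=λy (z=hλ):
  order 1, 1-stage ⇒ R(z)=1+z
  (e.g. R(-1.73)=-0.73000, |R|=0.73000)

Solve |R(x)|<1 on ℝ⁻.
x=-1.73: |R|=0.7300
|R(-1.58)|=0.5800 |R(-1.18)|=0.1800 |R(-0.63)|=0.3700
Bisect:
  x_lo=-2.5724 |R|=1.5724  x_hi=-0.2591 |R|=0.7409
  mid=-1.41572 |R|=0.41572 →hi
  mid=-1.99404 |R|=0.99404 →hi
  mid=-2.28320 |R|=1.28320 →lo
  mid=-2.13862 |R|=1.13862 →lo
  mid=-2.06633 |R|=1.06633 →lo
  mid=-2.03018 |R|=1.03018 →lo
  mid=-2.01211 |R|=1.01211 →lo
  mid=-2.00308 |R|=1.00308 →lo
  mid=-1.99856 |R|=0.99856 →hi
  ...
  [-2.00011,-1.99997] ⇒ x*=-2.0000
Interval (-2.0000, 0).

z∈(-2.0000,0).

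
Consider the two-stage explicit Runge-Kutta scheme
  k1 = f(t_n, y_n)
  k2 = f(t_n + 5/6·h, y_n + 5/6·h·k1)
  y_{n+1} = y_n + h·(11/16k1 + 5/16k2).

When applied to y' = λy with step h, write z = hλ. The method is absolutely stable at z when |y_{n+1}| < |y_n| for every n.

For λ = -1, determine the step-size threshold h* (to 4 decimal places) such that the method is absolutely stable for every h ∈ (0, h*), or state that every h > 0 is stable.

(-3.8400,0); λ=-1 ⇒ h* = (96/25)/1 = 3.8400.

Set f=λy, z=hλ:
  k1=λy_n ⇒ h·k1=z·y_n;  k2=λ(1+5/6z)y_n ⇒ h·k2=z(1+5/6z)y_n
  y_{n+1}/y_n = 1 + 11/16z + 5/16z(1+5/6z) = 1 + z + 25/96z²
  so R(z) = 1 + z + 25/96z².

Boundary: |R(x)|=1, x<0.
x=-0.6: |R|=0.4938
R=1: x+25/96x²=0 ⇒ x=−96/25=-3.8400; min R=1−1/(4·25/96)=0.0400>−1
Confirm numerically:
  x=-2.982: |R|=0.33371 <1
  x=-2.626: |R|=0.16980 <1
  x=-1.979: |R|=0.04091 <1
  x=-1.582: |R|=0.06975 <1
  x=-4.385: |R|=1.62235 >1
  x=-4.097: |R|=1.27420 >1
  x=-3.958: |R|=1.12163 >1
Interval (-3.8400, 0).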